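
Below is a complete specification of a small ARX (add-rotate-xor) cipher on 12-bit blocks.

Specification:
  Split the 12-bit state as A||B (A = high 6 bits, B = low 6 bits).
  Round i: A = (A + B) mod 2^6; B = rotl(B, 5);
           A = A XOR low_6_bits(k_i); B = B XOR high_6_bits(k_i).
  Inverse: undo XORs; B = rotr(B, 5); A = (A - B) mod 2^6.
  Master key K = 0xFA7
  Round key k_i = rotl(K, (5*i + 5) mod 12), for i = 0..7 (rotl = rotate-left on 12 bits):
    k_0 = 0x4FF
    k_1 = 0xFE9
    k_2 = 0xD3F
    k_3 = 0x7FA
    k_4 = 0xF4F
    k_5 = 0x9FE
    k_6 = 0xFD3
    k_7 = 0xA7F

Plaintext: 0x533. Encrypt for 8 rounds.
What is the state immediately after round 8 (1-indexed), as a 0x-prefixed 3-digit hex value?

s_0 = plaintext = 0x533
s_1 = Round(s_0, k_0) = 0xE2A
s_2 = Round(s_1, k_1) = 0x2EA
s_3 = Round(s_2, k_2) = 0x2A1
s_4 = Round(s_3, k_3) = 0x46F
s_5 = Round(s_4, k_4) = 0x3CA
s_6 = Round(s_5, k_5) = 0x9E2
s_7 = Round(s_6, k_6) = 0x6AE
s_8 = Round(s_7, k_7) = 0xDFE

0xDFE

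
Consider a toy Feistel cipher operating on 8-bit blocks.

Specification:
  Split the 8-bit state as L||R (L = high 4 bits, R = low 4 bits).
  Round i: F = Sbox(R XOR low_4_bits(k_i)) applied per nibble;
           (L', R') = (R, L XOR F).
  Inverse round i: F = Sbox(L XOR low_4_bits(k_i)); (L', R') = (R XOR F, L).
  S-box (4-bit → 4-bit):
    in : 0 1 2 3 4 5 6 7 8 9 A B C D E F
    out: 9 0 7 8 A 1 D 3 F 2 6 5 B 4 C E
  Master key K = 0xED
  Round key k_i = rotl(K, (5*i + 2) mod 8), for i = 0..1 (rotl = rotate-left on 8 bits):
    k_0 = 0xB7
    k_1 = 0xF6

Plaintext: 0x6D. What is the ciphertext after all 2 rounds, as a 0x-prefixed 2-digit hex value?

s_0 = plaintext = 0x6D
s_1 = Round(s_0, k_0) = 0xD0
s_2 = Round(s_1, k_1) = 0x00

0x00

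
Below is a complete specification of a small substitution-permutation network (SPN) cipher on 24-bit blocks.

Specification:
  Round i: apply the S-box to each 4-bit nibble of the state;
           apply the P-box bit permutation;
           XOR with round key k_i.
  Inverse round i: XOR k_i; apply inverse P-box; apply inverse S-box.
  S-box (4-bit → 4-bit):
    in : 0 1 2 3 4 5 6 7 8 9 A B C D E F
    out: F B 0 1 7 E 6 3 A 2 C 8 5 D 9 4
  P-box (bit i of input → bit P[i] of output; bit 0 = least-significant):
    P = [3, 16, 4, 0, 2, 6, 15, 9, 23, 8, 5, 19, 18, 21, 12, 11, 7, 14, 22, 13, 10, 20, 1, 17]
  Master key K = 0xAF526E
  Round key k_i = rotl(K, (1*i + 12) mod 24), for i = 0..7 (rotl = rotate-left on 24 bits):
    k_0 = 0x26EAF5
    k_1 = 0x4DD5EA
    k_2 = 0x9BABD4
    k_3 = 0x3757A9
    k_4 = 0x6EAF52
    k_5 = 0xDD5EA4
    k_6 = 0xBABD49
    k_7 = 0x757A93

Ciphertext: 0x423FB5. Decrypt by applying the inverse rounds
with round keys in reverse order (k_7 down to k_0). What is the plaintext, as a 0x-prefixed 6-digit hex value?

s_0 = ciphertext = 0x423FB5
s_1 = InvRound(s_0, k_7) = 0x097639
s_2 = InvRound(s_1, k_6) = 0x898456
s_3 = InvRound(s_2, k_5) = 0x64DF5F
s_4 = InvRound(s_3, k_4) = 0xB8FB3E
s_5 = InvRound(s_4, k_3) = 0xDEEEC5
s_6 = InvRound(s_5, k_2) = 0x363925
s_7 = InvRound(s_6, k_1) = 0x008B41
s_8 = InvRound(s_7, k_0) = 0xB1763F

0xB1763F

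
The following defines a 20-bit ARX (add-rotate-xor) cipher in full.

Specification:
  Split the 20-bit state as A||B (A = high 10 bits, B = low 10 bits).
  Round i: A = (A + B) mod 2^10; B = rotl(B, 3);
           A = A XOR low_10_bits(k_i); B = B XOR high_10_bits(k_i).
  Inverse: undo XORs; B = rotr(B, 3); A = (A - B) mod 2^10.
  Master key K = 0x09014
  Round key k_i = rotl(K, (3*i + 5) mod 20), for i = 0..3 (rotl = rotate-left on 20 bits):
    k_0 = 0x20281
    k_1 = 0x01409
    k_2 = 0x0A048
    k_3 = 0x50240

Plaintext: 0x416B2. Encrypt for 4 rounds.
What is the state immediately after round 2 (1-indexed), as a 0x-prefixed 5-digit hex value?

0x908AF

s_0 = plaintext = 0x416B2
s_1 = Round(s_0, k_0) = 0x4D915
s_2 = Round(s_1, k_1) = 0x908AF
s_3 = Round(s_2, k_2) = 0xAE551
s_4 = Round(s_3, k_3) = 0x92BCA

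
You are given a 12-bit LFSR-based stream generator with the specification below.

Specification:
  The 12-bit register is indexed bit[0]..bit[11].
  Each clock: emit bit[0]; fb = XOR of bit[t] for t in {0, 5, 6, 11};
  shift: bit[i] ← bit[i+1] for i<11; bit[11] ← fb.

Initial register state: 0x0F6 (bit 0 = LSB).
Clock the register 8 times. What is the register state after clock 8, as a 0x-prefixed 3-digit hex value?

0x2E0

reg_0 = 0x0F6
clock 1: out=0, reg = 0x07B
clock 2: out=1, reg = 0x83D
clock 3: out=1, reg = 0xC1E
clock 4: out=0, reg = 0xE0F
clock 5: out=1, reg = 0x707
clock 6: out=1, reg = 0xB83
clock 7: out=1, reg = 0x5C1
clock 8: out=1, reg = 0x2E0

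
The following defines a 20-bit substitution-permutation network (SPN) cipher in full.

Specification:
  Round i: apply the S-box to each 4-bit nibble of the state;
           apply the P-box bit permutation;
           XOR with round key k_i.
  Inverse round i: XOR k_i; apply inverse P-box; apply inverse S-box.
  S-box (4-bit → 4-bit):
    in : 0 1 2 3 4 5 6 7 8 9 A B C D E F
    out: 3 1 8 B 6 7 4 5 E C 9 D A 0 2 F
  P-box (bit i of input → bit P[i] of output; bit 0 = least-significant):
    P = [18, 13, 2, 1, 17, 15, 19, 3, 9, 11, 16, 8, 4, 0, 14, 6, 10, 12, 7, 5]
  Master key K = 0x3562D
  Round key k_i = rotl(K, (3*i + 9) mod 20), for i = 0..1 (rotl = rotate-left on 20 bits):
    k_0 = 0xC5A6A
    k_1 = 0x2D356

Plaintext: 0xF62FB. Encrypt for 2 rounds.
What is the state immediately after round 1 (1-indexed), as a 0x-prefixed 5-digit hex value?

0x28FC4

s_0 = plaintext = 0xF62FB
s_1 = Round(s_0, k_0) = 0x28FC4
s_2 = Round(s_1, k_1) = 0x3383B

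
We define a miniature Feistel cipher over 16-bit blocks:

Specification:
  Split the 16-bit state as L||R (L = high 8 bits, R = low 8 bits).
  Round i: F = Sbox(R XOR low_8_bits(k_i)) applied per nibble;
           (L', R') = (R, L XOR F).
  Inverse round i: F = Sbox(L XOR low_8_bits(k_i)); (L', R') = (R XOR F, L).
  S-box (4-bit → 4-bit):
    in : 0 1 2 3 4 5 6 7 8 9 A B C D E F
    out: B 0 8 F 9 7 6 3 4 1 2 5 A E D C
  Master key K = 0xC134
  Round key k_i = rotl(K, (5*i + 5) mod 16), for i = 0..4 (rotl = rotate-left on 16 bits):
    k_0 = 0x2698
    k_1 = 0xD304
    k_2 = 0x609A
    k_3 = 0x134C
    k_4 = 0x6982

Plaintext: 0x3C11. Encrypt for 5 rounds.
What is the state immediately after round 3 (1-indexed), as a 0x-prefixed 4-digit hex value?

s_0 = plaintext = 0x3C11
s_1 = Round(s_0, k_0) = 0x117D
s_2 = Round(s_1, k_1) = 0x7D20
s_3 = Round(s_2, k_2) = 0x202F
s_4 = Round(s_3, k_3) = 0x2F4F
s_5 = Round(s_4, k_4) = 0x4F81

0x202F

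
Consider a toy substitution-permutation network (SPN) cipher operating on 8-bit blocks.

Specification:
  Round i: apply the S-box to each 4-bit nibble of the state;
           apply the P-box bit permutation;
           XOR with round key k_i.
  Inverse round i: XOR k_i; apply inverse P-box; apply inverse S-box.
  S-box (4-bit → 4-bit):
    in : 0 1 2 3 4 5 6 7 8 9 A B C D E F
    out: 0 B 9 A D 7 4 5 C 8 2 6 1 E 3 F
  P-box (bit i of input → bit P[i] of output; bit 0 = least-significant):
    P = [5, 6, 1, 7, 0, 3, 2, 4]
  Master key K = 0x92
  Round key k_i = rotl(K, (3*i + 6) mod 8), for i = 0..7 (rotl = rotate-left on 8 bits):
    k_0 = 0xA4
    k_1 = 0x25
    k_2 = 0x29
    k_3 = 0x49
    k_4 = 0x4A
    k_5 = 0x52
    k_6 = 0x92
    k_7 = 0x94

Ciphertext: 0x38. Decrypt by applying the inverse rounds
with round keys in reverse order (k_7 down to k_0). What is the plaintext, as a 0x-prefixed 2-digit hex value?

0xF7

s_0 = ciphertext = 0x38
s_1 = InvRound(s_0, k_7) = 0xB2
s_2 = InvRound(s_1, k_6) = 0x0C
s_3 = InvRound(s_2, k_5) = 0xDB
s_4 = InvRound(s_3, k_4) = 0x29
s_5 = InvRound(s_4, k_3) = 0x0E
s_6 = InvRound(s_5, k_2) = 0x77
s_7 = InvRound(s_6, k_1) = 0x9B
s_8 = InvRound(s_7, k_0) = 0xF7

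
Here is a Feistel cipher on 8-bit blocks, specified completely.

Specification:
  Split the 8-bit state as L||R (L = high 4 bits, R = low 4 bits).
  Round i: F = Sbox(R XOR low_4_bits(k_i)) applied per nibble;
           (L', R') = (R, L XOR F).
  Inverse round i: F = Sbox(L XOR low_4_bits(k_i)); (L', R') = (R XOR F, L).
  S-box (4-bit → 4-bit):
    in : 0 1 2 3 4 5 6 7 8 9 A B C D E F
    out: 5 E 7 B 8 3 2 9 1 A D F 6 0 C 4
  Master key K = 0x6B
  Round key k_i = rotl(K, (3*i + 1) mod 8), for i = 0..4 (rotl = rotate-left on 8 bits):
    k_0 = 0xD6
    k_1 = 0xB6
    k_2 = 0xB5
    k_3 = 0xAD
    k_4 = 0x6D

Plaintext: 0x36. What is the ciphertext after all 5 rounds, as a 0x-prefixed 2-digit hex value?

0x9C

s_0 = plaintext = 0x36
s_1 = Round(s_0, k_0) = 0x66
s_2 = Round(s_1, k_1) = 0x63
s_3 = Round(s_2, k_2) = 0x34
s_4 = Round(s_3, k_3) = 0x49
s_5 = Round(s_4, k_4) = 0x9C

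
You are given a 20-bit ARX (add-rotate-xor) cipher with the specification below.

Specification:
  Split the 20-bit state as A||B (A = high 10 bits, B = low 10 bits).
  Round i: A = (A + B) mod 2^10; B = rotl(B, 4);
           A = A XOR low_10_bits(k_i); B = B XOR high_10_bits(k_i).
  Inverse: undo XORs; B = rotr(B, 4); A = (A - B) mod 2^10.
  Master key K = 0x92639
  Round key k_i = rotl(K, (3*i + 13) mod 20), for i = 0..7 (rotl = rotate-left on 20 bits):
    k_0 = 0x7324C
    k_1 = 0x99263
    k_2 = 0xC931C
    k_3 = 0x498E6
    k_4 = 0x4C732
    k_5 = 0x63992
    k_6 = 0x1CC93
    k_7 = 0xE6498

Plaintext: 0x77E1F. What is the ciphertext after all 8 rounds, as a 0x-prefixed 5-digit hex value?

0x892FC

s_0 = plaintext = 0x77E1F
s_1 = Round(s_0, k_0) = 0x6C834
s_2 = Round(s_1, k_1) = 0xE1524
s_3 = Round(s_2, k_2) = 0xED560
s_4 = Round(s_3, k_3) = 0x7CF23
s_5 = Round(s_4, k_4) = 0x8930D
s_6 = Round(s_5, k_5) = 0x28D52
s_7 = Round(s_6, k_6) = 0x59956
s_8 = Round(s_7, k_7) = 0x892FC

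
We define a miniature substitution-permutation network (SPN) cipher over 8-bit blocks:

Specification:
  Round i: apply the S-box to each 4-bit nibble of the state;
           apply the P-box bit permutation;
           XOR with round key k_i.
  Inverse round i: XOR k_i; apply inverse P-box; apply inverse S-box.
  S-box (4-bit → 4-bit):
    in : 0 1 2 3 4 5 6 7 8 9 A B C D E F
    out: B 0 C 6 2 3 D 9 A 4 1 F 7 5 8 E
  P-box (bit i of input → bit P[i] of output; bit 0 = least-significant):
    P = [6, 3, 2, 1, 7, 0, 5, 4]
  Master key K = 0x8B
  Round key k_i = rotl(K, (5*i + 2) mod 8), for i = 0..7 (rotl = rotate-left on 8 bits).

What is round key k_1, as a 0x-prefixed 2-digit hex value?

K = 0x8B
k_0 = rotl(K, (5*0+2) mod 8) = rotl(K, 2) = 0x2E
k_1 = rotl(K, (5*1+2) mod 8) = rotl(K, 7) = 0xC5

0xC5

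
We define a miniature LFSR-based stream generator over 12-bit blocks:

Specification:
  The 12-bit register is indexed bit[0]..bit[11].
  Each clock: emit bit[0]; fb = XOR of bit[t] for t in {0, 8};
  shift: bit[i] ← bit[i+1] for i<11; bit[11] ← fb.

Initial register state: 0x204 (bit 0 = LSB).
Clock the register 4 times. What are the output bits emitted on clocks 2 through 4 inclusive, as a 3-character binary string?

reg_0 = 0x204
clock 1: out=0, reg = 0x102
clock 2: out=0, reg = 0x881
clock 3: out=1, reg = 0xC40
clock 4: out=0, reg = 0x620

010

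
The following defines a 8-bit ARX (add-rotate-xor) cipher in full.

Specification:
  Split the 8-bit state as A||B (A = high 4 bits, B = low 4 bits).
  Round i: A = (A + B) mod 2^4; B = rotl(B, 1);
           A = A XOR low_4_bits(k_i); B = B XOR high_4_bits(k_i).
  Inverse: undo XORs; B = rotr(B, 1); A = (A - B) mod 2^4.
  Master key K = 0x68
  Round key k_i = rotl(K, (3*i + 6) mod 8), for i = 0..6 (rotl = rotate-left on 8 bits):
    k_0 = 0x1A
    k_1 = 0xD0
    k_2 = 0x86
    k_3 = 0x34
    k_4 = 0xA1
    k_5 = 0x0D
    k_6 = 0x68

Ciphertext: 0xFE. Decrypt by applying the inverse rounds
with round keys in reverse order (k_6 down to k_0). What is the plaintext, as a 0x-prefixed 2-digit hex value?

0xA9

s_0 = ciphertext = 0xFE
s_1 = InvRound(s_0, k_6) = 0x34
s_2 = InvRound(s_1, k_5) = 0xC2
s_3 = InvRound(s_2, k_4) = 0x94
s_4 = InvRound(s_3, k_3) = 0x2B
s_5 = InvRound(s_4, k_2) = 0xB9
s_6 = InvRound(s_5, k_1) = 0x92
s_7 = InvRound(s_6, k_0) = 0xA9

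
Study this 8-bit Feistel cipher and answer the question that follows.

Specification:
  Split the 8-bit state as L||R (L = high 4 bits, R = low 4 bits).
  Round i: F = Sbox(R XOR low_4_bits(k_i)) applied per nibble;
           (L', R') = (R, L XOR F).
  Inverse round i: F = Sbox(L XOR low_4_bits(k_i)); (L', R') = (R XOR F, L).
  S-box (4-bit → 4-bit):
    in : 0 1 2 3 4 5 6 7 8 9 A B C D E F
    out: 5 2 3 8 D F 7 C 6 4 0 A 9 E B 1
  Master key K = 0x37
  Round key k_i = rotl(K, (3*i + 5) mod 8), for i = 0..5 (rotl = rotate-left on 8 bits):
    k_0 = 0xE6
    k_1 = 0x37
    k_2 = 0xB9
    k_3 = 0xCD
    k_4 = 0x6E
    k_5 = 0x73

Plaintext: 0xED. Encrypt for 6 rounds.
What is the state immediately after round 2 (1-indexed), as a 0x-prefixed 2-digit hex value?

0x45

s_0 = plaintext = 0xED
s_1 = Round(s_0, k_0) = 0xD4
s_2 = Round(s_1, k_1) = 0x45
s_3 = Round(s_2, k_2) = 0x5D
s_4 = Round(s_3, k_3) = 0xD0
s_5 = Round(s_4, k_4) = 0x06
s_6 = Round(s_5, k_5) = 0x6F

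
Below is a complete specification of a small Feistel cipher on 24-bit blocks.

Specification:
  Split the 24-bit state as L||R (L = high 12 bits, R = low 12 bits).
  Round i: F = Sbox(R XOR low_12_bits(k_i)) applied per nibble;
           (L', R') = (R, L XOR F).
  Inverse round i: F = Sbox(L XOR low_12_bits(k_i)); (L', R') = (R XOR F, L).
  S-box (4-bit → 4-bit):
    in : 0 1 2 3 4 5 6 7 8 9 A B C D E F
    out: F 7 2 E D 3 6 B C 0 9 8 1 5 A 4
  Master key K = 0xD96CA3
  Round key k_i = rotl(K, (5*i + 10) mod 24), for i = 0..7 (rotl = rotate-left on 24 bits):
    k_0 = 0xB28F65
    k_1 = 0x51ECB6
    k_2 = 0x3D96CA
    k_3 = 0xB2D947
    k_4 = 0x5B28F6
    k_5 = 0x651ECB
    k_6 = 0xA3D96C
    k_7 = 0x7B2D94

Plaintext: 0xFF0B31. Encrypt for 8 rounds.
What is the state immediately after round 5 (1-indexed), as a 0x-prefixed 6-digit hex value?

s_0 = plaintext = 0xFF0B31
s_1 = Round(s_0, k_0) = 0xB312CD
s_2 = Round(s_1, k_1) = 0x2CD189
s_3 = Round(s_2, k_2) = 0x189913
s_4 = Round(s_3, k_3) = 0x913EB4
s_5 = Round(s_4, k_4) = 0xEB4FC1
s_6 = Round(s_5, k_5) = 0xFC194D
s_7 = Round(s_6, k_6) = 0x94D0E6
s_8 = Round(s_7, k_7) = 0x0E6CFF

0xEB4FC1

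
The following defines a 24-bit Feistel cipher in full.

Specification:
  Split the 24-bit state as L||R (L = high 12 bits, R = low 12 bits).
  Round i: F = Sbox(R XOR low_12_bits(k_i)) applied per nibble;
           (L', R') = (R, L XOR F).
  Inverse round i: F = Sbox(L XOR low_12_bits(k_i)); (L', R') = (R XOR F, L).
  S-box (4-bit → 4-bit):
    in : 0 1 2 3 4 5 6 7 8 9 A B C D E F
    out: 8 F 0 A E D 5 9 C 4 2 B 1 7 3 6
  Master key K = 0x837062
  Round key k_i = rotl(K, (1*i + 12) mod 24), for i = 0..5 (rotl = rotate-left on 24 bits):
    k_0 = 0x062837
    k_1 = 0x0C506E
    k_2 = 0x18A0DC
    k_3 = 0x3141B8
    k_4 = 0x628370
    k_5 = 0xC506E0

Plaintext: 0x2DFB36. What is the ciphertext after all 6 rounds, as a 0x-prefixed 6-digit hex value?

0x0EAA96

s_0 = plaintext = 0x2DFB36
s_1 = Round(s_0, k_0) = 0xB36850
s_2 = Round(s_1, k_1) = 0x850795
s_3 = Round(s_2, k_2) = 0x7951B4
s_4 = Round(s_3, k_3) = 0x1B4F14
s_5 = Round(s_4, k_4) = 0xF140EA
s_6 = Round(s_5, k_5) = 0x0EAA96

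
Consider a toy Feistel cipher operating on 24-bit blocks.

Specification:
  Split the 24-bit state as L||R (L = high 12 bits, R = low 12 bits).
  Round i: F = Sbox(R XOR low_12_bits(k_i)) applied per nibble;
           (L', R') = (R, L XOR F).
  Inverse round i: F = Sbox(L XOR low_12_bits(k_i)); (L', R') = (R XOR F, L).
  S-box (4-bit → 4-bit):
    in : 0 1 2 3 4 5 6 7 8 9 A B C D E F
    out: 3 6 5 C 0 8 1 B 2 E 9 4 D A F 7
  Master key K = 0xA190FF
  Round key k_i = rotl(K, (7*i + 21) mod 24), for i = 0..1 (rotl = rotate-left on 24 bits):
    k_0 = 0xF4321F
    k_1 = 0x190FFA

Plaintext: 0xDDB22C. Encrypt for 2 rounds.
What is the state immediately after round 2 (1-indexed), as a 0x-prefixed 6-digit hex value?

0xE174D6

s_0 = plaintext = 0xDDB22C
s_1 = Round(s_0, k_0) = 0x22CE17
s_2 = Round(s_1, k_1) = 0xE174D6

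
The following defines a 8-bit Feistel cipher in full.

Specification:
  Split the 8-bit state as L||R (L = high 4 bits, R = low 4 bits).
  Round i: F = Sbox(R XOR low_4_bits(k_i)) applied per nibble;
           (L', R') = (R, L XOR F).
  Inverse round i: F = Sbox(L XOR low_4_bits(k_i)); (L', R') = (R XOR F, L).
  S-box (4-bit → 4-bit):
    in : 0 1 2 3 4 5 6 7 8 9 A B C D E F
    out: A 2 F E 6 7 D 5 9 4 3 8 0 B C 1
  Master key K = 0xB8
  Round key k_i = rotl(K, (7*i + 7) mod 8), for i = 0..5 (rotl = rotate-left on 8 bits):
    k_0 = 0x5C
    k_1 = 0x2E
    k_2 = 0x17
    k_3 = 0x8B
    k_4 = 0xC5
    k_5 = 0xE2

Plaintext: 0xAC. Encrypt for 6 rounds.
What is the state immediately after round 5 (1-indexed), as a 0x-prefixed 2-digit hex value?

s_0 = plaintext = 0xAC
s_1 = Round(s_0, k_0) = 0xC0
s_2 = Round(s_1, k_1) = 0x00
s_3 = Round(s_2, k_2) = 0x05
s_4 = Round(s_3, k_3) = 0x5C
s_5 = Round(s_4, k_4) = 0xC1
s_6 = Round(s_5, k_5) = 0x12

0xC1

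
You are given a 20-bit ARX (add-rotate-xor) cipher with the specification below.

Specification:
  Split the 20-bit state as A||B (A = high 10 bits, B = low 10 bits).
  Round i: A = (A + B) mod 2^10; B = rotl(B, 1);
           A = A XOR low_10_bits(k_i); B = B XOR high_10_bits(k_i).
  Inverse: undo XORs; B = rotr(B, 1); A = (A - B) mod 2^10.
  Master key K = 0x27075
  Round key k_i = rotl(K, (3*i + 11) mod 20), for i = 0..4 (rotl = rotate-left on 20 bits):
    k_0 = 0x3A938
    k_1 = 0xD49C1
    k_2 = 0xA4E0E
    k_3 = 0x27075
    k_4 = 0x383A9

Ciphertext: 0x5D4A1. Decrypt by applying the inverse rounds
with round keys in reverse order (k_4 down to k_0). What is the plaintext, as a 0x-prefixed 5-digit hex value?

0x41058

s_0 = ciphertext = 0x5D4A1
s_1 = InvRound(s_0, k_4) = 0x2F220
s_2 = InvRound(s_1, k_3) = 0xDAD5E
s_3 = InvRound(s_2, k_2) = 0x5FFE6
s_4 = InvRound(s_3, k_1) = 0x1905A
s_5 = InvRound(s_4, k_0) = 0x41058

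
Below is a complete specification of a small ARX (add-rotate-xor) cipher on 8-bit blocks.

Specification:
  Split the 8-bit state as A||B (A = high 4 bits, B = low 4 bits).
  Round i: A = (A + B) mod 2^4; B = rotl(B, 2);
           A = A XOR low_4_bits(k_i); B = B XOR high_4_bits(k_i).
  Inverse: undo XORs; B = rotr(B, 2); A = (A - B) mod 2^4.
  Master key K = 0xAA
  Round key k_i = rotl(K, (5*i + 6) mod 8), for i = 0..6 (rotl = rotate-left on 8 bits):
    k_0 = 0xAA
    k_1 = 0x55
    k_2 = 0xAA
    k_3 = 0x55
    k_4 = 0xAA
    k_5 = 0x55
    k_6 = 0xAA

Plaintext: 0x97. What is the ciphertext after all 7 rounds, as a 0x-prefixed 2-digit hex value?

0x88

s_0 = plaintext = 0x97
s_1 = Round(s_0, k_0) = 0xA7
s_2 = Round(s_1, k_1) = 0x48
s_3 = Round(s_2, k_2) = 0x68
s_4 = Round(s_3, k_3) = 0xB7
s_5 = Round(s_4, k_4) = 0x87
s_6 = Round(s_5, k_5) = 0xA8
s_7 = Round(s_6, k_6) = 0x88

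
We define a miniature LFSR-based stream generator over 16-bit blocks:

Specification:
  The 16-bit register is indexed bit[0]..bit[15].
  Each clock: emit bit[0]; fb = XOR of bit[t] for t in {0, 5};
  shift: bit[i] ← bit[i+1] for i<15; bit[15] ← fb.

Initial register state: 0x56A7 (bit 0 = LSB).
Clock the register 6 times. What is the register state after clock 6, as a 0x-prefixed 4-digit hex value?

0x495A

reg_0 = 0x56A7
clock 1: out=1, reg = 0x2B53
clock 2: out=1, reg = 0x95A9
clock 3: out=1, reg = 0x4AD4
clock 4: out=0, reg = 0x256A
clock 5: out=0, reg = 0x92B5
clock 6: out=1, reg = 0x495A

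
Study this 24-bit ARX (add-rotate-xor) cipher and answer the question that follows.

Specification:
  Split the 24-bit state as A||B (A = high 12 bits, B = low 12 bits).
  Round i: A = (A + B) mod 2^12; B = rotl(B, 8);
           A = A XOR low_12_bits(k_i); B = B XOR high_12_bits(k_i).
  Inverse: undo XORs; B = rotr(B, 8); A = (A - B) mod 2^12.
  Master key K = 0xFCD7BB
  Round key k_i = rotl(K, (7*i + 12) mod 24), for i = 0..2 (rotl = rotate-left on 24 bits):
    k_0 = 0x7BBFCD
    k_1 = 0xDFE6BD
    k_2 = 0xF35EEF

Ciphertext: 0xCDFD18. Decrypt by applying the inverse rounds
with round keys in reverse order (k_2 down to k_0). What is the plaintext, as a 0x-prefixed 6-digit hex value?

0x194745

s_0 = ciphertext = 0xCDFD18
s_1 = InvRound(s_0, k_2) = 0xF5E2D2
s_2 = InvRound(s_1, k_1) = 0x7142CF
s_3 = InvRound(s_2, k_0) = 0x194745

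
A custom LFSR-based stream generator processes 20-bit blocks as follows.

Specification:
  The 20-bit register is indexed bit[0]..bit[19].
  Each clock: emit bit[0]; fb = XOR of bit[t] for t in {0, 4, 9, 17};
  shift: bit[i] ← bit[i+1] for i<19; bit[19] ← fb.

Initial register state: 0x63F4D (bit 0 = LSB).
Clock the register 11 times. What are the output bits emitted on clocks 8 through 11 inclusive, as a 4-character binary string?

0111

reg_0 = 0x63F4D
clock 1: out=1, reg = 0xB1FA6
clock 2: out=0, reg = 0x58FD3
clock 3: out=1, reg = 0xAC7E9
clock 4: out=1, reg = 0xD63F4
clock 5: out=0, reg = 0x6B1FA
clock 6: out=0, reg = 0x358FD
clock 7: out=1, reg = 0x9AC7E
clock 8: out=0, reg = 0xCD63F
clock 9: out=1, reg = 0xE6B1F
clock 10: out=1, reg = 0x7358F
clock 11: out=1, reg = 0x39AC7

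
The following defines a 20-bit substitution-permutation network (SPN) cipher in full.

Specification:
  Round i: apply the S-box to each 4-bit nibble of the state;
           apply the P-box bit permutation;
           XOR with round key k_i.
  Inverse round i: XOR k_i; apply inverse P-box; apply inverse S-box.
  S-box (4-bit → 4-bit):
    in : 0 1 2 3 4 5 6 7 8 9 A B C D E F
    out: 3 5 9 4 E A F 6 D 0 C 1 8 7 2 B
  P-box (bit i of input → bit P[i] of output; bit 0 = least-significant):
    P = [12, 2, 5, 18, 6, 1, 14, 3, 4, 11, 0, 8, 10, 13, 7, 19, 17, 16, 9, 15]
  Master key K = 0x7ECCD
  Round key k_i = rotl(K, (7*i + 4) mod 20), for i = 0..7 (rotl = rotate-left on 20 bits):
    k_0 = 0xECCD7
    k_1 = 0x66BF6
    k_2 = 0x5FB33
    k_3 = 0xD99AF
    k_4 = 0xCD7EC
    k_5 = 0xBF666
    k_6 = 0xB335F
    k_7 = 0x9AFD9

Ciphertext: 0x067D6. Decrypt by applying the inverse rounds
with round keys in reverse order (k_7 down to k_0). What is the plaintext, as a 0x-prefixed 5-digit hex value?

s_0 = ciphertext = 0x067D6
s_1 = InvRound(s_0, k_7) = 0x5C74E
s_2 = InvRound(s_1, k_6) = 0x2F132
s_3 = InvRound(s_2, k_5) = 0x722BE
s_4 = InvRound(s_3, k_4) = 0xFF2DB
s_5 = InvRound(s_4, k_3) = 0x1EF17
s_6 = InvRound(s_5, k_2) = 0x9B996
s_7 = InvRound(s_6, k_1) = 0x6C918
s_8 = InvRound(s_7, k_0) = 0x98AFE

0x98AFE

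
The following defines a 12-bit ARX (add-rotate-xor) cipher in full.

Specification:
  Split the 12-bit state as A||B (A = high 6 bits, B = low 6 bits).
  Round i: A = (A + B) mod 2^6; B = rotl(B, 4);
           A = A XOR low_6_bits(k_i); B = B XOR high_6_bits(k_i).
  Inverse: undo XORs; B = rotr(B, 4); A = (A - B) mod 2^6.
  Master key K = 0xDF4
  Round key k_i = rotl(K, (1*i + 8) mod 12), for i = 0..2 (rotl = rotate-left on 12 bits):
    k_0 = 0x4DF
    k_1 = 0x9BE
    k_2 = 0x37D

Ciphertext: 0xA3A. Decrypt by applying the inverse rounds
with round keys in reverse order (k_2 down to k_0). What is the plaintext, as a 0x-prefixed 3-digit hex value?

0xAD3

s_0 = ciphertext = 0xA3A
s_1 = InvRound(s_0, k_2) = 0xD9F
s_2 = InvRound(s_1, k_1) = 0x867
s_3 = InvRound(s_2, k_0) = 0xAD3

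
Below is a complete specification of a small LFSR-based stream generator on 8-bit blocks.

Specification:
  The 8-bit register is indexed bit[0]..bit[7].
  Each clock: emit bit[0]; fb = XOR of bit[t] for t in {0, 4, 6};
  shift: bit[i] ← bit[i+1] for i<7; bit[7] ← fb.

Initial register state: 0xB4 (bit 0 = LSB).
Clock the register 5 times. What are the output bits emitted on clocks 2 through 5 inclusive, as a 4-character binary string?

0101

reg_0 = 0xB4
clock 1: out=0, reg = 0xDA
clock 2: out=0, reg = 0x6D
clock 3: out=1, reg = 0x36
clock 4: out=0, reg = 0x9B
clock 5: out=1, reg = 0x4D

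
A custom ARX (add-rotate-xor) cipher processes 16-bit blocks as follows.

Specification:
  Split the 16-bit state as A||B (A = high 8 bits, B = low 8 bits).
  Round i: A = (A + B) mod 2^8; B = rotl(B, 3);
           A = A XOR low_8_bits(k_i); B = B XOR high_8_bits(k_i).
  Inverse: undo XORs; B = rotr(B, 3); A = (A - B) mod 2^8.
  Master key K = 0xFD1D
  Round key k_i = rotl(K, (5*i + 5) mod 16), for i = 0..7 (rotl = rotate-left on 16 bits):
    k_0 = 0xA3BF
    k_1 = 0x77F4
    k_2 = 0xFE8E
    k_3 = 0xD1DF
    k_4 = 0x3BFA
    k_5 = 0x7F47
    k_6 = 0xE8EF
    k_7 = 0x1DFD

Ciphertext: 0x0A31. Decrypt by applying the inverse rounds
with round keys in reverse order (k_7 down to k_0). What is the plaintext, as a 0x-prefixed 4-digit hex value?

s_0 = ciphertext = 0x0A31
s_1 = InvRound(s_0, k_7) = 0x7285
s_2 = InvRound(s_1, k_6) = 0xF0AD
s_3 = InvRound(s_2, k_5) = 0x5D5A
s_4 = InvRound(s_3, k_4) = 0x7B2C
s_5 = InvRound(s_4, k_3) = 0xE5BF
s_6 = InvRound(s_5, k_2) = 0x4328
s_7 = InvRound(s_6, k_1) = 0xCCEB
s_8 = InvRound(s_7, k_0) = 0x6A09

0x6A09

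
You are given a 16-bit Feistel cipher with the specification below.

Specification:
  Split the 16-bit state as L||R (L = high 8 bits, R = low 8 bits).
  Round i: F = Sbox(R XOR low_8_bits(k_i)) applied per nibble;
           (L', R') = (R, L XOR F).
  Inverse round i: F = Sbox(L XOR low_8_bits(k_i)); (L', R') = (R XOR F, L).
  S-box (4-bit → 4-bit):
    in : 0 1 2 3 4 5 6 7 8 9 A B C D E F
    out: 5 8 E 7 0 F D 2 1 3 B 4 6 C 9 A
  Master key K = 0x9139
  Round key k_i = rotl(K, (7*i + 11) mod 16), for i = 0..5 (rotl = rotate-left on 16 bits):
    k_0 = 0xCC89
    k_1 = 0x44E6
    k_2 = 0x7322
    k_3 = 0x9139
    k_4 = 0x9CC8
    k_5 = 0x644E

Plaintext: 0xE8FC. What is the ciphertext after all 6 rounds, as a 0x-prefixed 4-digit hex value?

s_0 = plaintext = 0xE8FC
s_1 = Round(s_0, k_0) = 0xFCC7
s_2 = Round(s_1, k_1) = 0xC714
s_3 = Round(s_2, k_2) = 0x14BA
s_4 = Round(s_3, k_3) = 0xBA03
s_5 = Round(s_4, k_4) = 0x03DE
s_6 = Round(s_5, k_5) = 0xDE36

0xDE36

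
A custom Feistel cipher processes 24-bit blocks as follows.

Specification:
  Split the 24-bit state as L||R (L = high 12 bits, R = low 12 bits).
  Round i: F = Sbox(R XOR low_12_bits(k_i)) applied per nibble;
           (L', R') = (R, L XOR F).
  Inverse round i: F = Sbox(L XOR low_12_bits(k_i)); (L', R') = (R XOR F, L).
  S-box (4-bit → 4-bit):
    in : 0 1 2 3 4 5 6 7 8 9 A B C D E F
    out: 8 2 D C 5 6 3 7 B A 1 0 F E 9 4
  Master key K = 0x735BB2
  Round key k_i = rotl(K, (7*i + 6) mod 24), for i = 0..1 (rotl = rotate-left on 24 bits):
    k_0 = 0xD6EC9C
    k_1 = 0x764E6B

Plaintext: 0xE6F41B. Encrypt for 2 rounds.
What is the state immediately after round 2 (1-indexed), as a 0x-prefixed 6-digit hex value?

0x5D8417

s_0 = plaintext = 0xE6F41B
s_1 = Round(s_0, k_0) = 0x41B5D8
s_2 = Round(s_1, k_1) = 0x5D8417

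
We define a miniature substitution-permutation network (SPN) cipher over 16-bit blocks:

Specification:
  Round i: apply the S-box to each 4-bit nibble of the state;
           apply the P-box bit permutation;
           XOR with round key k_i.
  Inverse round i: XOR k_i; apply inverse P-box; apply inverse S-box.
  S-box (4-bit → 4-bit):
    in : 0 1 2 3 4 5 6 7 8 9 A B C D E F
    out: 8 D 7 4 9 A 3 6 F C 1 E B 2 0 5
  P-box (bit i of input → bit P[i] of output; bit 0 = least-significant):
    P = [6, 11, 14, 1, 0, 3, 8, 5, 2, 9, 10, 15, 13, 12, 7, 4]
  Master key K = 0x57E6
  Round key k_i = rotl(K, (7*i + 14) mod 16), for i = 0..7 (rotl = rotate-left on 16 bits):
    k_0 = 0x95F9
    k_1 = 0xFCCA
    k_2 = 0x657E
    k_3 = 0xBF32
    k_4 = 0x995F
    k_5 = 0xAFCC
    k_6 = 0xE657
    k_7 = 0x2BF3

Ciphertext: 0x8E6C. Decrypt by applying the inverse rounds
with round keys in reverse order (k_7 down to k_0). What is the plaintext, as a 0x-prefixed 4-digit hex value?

0x5EDE

s_0 = ciphertext = 0x8E6C
s_1 = InvRound(s_0, k_7) = 0x1120
s_2 = InvRound(s_1, k_6) = 0xC811
s_3 = InvRound(s_2, k_5) = 0x122F
s_4 = InvRound(s_3, k_4) = 0x0596
s_5 = InvRound(s_4, k_3) = 0x2C0D
s_6 = InvRound(s_5, k_2) = 0x0E18
s_7 = InvRound(s_6, k_1) = 0x85E1
s_8 = InvRound(s_7, k_0) = 0x5EDE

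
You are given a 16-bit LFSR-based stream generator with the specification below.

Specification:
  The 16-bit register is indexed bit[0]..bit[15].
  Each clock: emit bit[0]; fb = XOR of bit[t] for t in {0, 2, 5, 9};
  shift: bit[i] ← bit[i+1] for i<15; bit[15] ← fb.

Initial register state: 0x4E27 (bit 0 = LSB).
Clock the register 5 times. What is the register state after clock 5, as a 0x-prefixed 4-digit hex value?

reg_0 = 0x4E27
clock 1: out=1, reg = 0x2713
clock 2: out=1, reg = 0x1389
clock 3: out=1, reg = 0x09C4
clock 4: out=0, reg = 0x84E2
clock 5: out=0, reg = 0xC271

0xC271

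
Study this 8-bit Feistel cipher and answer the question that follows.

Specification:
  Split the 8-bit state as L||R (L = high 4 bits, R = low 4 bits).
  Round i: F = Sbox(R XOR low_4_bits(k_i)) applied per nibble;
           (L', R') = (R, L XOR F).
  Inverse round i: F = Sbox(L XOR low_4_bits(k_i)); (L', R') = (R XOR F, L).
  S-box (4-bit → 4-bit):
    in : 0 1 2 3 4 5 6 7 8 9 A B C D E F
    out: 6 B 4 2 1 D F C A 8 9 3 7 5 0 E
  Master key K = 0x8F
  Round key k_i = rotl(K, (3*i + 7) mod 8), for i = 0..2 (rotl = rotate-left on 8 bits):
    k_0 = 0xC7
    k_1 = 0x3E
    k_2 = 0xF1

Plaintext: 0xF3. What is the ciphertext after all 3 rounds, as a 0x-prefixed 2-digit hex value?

s_0 = plaintext = 0xF3
s_1 = Round(s_0, k_0) = 0x3E
s_2 = Round(s_1, k_1) = 0xE5
s_3 = Round(s_2, k_2) = 0x5F

0x5F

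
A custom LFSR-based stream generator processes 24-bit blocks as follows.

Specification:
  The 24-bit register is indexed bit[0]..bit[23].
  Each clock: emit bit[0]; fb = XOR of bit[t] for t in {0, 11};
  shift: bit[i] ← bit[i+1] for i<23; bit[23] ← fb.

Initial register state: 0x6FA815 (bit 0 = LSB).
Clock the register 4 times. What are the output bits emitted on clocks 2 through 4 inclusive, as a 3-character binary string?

reg_0 = 0x6FA815
clock 1: out=1, reg = 0x37D40A
clock 2: out=0, reg = 0x1BEA05
clock 3: out=1, reg = 0x0DF502
clock 4: out=0, reg = 0x06FA81

010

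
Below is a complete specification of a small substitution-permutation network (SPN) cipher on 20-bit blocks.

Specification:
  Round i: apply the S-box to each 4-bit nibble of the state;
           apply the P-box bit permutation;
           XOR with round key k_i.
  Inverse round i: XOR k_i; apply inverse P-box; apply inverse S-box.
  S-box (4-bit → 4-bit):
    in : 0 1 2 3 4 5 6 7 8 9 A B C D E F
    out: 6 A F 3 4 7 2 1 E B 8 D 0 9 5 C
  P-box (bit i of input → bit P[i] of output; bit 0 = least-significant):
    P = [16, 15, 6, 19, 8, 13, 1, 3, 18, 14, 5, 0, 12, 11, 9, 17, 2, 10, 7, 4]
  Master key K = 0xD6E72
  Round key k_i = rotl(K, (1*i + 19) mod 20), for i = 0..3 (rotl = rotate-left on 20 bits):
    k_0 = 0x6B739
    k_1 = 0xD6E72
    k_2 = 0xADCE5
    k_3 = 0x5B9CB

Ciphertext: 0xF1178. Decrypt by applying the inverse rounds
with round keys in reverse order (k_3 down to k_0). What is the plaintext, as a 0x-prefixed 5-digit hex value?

s_0 = ciphertext = 0xF1178
s_1 = InvRound(s_0, k_3) = 0xF1F01
s_2 = InvRound(s_1, k_2) = 0xE4575
s_3 = InvRound(s_2, k_1) = 0x78A57
s_4 = InvRound(s_3, k_0) = 0x3342E

0x3342E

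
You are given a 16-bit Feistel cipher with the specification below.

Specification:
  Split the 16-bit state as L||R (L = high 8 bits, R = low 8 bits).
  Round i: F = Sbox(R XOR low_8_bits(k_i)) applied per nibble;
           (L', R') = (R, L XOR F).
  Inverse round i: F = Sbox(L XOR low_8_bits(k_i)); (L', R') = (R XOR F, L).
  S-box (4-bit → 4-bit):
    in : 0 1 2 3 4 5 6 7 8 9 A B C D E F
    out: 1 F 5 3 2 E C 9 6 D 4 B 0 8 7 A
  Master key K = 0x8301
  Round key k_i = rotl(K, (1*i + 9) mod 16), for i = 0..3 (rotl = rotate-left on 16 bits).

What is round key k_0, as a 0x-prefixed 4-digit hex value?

0x0306

K = 0x8301
k_0 = rotl(K, (1*0+9) mod 16) = rotl(K, 9) = 0x0306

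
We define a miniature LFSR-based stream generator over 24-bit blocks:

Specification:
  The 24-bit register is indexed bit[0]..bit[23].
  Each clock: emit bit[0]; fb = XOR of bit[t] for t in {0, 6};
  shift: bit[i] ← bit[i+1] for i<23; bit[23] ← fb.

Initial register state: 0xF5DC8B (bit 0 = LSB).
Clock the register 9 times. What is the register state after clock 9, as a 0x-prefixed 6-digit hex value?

0xFCFAEE

reg_0 = 0xF5DC8B
clock 1: out=1, reg = 0xFAEE45
clock 2: out=1, reg = 0x7D7722
clock 3: out=0, reg = 0x3EBB91
clock 4: out=1, reg = 0x9F5DC8
clock 5: out=0, reg = 0xCFAEE4
clock 6: out=0, reg = 0xE7D772
clock 7: out=0, reg = 0xF3EBB9
clock 8: out=1, reg = 0xF9F5DC
clock 9: out=0, reg = 0xFCFAEE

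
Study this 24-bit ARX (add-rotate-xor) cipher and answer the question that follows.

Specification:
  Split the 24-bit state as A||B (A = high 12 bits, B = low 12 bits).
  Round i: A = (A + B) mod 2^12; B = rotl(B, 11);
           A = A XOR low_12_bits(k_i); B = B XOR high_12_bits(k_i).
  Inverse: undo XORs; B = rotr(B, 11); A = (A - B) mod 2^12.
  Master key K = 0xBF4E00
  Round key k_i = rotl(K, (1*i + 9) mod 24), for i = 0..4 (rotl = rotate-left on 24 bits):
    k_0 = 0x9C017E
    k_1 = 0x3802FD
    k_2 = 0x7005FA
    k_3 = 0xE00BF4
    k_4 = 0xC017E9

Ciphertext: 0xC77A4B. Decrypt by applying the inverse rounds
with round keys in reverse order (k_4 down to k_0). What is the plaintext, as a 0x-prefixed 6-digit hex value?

0xA3FCC0

s_0 = ciphertext = 0xC77A4B
s_1 = InvRound(s_0, k_4) = 0xF0AC94
s_2 = InvRound(s_1, k_3) = 0xFD6528
s_3 = InvRound(s_2, k_2) = 0x5DC450
s_4 = InvRound(s_3, k_1) = 0x781FA0
s_5 = InvRound(s_4, k_0) = 0xA3FCC0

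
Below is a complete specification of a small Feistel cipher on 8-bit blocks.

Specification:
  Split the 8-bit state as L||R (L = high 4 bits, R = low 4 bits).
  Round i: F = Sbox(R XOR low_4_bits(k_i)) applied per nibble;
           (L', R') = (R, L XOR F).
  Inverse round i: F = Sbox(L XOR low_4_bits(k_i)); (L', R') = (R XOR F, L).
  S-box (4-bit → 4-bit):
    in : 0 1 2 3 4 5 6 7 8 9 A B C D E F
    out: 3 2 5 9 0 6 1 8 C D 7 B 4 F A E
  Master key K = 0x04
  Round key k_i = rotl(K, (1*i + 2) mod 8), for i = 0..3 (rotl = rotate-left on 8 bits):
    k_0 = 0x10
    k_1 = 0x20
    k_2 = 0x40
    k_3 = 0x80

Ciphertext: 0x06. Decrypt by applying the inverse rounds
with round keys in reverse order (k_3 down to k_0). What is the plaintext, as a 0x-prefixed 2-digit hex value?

0x64

s_0 = ciphertext = 0x06
s_1 = InvRound(s_0, k_3) = 0x50
s_2 = InvRound(s_1, k_2) = 0x65
s_3 = InvRound(s_2, k_1) = 0x46
s_4 = InvRound(s_3, k_0) = 0x64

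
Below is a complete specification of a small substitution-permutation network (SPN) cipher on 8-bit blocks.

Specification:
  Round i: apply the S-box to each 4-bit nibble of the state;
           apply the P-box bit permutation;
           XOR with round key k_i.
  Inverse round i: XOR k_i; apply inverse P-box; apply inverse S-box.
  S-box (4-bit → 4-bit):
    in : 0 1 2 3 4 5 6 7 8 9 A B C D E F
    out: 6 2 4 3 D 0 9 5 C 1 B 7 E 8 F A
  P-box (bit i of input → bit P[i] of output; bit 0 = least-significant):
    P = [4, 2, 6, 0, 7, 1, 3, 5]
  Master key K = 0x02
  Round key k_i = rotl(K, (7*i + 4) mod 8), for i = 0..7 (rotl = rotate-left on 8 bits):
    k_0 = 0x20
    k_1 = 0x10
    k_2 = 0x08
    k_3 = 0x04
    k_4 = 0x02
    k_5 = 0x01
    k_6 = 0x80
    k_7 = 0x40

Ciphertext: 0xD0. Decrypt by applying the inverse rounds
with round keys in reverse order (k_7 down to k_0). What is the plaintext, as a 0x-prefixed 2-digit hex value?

s_0 = ciphertext = 0xD0
s_1 = InvRound(s_0, k_7) = 0x99
s_2 = InvRound(s_1, k_6) = 0x26
s_3 = InvRound(s_2, k_5) = 0xFF
s_4 = InvRound(s_3, k_4) = 0x4E
s_5 = InvRound(s_4, k_3) = 0x02
s_6 = InvRound(s_5, k_2) = 0x05
s_7 = InvRound(s_6, k_1) = 0x5A
s_8 = InvRound(s_7, k_0) = 0xC7

0xC7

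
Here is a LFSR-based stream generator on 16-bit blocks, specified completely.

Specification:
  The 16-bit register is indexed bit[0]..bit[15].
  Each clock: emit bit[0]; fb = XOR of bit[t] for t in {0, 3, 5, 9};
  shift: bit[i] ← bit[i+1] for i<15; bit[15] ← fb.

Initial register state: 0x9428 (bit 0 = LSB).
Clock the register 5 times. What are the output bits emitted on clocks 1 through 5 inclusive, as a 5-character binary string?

00010

reg_0 = 0x9428
clock 1: out=0, reg = 0x4A14
clock 2: out=0, reg = 0xA50A
clock 3: out=0, reg = 0xD285
clock 4: out=1, reg = 0x6942
clock 5: out=0, reg = 0x34A1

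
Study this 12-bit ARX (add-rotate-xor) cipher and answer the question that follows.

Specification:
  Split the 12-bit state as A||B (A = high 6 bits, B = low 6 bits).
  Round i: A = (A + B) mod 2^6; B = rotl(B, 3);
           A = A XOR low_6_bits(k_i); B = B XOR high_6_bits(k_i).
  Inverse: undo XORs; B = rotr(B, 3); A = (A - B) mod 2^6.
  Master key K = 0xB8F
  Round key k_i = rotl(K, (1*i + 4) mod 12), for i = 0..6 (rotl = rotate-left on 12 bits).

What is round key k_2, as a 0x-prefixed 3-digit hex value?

0x3EE

K = 0xB8F
k_0 = rotl(K, (1*0+4) mod 12) = rotl(K, 4) = 0x8FB
k_1 = rotl(K, (1*1+4) mod 12) = rotl(K, 5) = 0x1F7
k_2 = rotl(K, (1*2+4) mod 12) = rotl(K, 6) = 0x3EE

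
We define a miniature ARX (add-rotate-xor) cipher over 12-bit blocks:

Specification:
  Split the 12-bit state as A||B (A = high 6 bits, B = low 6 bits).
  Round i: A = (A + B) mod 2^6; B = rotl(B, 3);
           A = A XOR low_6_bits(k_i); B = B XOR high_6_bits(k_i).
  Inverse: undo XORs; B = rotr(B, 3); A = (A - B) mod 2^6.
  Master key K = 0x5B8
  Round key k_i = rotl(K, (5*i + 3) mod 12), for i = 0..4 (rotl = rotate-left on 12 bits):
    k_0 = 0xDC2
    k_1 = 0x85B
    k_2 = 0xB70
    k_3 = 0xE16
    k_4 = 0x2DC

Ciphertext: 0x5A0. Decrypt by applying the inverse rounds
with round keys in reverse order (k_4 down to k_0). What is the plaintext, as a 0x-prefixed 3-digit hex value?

0x197

s_0 = ciphertext = 0x5A0
s_1 = InvRound(s_0, k_4) = 0xB5D
s_2 = InvRound(s_1, k_3) = 0x3EC
s_3 = InvRound(s_2, k_2) = 0xDC8
s_4 = InvRound(s_3, k_1) = 0x7CD
s_5 = InvRound(s_4, k_0) = 0x197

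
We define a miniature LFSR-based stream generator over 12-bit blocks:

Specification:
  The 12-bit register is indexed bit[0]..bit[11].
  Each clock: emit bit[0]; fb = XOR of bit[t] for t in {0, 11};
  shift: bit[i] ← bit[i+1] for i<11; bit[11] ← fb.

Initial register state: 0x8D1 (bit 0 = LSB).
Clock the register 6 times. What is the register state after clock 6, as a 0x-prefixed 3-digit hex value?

0xC23

reg_0 = 0x8D1
clock 1: out=1, reg = 0x468
clock 2: out=0, reg = 0x234
clock 3: out=0, reg = 0x11A
clock 4: out=0, reg = 0x08D
clock 5: out=1, reg = 0x846
clock 6: out=0, reg = 0xC23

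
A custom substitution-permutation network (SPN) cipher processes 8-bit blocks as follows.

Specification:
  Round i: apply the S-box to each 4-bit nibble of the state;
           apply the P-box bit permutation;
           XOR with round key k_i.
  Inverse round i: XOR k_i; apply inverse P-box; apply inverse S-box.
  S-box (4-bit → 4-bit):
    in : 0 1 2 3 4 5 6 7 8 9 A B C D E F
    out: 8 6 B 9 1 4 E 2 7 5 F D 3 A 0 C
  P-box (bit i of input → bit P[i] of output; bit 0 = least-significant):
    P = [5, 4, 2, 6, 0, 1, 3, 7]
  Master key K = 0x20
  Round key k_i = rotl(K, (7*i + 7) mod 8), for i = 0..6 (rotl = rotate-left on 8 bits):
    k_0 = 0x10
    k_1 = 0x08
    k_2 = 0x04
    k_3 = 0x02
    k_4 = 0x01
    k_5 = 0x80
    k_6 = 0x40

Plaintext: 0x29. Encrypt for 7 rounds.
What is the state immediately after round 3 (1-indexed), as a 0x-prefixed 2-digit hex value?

0x19

s_0 = plaintext = 0x29
s_1 = Round(s_0, k_0) = 0xB7
s_2 = Round(s_1, k_1) = 0x91
s_3 = Round(s_2, k_2) = 0x19
s_4 = Round(s_3, k_3) = 0x2C
s_5 = Round(s_4, k_4) = 0xB2
s_6 = Round(s_5, k_5) = 0x79
s_7 = Round(s_6, k_6) = 0x66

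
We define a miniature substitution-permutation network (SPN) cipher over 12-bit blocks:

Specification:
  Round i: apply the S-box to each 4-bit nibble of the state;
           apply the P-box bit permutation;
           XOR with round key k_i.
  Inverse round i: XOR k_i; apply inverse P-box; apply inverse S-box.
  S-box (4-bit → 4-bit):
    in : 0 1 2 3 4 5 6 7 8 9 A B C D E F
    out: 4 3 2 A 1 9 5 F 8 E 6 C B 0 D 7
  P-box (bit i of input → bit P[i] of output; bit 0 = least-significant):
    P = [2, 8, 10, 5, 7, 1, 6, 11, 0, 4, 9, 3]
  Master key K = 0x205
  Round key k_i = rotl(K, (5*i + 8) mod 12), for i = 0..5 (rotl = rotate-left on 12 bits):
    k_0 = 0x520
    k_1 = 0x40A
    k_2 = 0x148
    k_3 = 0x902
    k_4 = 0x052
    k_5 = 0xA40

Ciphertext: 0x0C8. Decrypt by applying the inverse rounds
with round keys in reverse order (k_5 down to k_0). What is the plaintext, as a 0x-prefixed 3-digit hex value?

0xBB8

s_0 = ciphertext = 0x0C8
s_1 = InvRound(s_0, k_5) = 0xB5D
s_2 = InvRound(s_1, k_4) = 0xE31
s_3 = InvRound(s_2, k_3) = 0xF29
s_4 = InvRound(s_3, k_2) = 0x6BB
s_5 = InvRound(s_4, k_1) = 0xF48
s_6 = InvRound(s_5, k_0) = 0xBB8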